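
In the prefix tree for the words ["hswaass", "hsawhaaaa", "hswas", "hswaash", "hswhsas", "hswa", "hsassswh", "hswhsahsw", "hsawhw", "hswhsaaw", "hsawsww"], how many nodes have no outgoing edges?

Leaves are exactly the stored words that no other stored word extends.
Those words: "hsassswh", "hsawhaaaa", "hsawhw", "hsawsww", "hswaash", "hswaass", "hswas", "hswhsaaw", "hswhsahsw", "hswhsas"
Leaf count: 10

10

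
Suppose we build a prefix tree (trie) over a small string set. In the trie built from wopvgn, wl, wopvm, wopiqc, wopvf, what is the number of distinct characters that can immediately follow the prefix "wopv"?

The children of the "wopv" node are the distinct next characters among strings starting with "wopv".
Characters that immediately follow "wopv" among the stored strings: {f, g, m}.
That node has 3 child edges.

3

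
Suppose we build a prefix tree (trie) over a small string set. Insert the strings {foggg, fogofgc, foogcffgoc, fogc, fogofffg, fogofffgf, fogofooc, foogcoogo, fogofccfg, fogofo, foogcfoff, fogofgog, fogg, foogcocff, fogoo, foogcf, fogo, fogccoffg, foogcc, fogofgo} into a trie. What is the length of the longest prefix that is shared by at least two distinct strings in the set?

8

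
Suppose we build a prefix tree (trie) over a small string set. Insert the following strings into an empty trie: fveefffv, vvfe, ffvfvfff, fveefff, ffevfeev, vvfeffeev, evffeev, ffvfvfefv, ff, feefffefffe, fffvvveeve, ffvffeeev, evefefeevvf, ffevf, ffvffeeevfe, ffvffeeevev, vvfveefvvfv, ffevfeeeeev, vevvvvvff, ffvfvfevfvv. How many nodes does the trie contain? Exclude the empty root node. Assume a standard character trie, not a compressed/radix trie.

Trace insertions, counting only characters that open a new branch:
  "fveefffv" → 8 new (f, v, e, e, f, f, f, v)
  "vvfe" → 4 new (v, v, f, e)
  "ffvfvfff" → prefix "f" already present; 7 new (f, v, f, v, f, f, f)
  "fveefff" → prefix "fveefff" already present; 0 new (none)
  "ffevfeev" → prefix "ff" already present; 6 new (e, v, f, e, e, v)
  "vvfeffeev" → prefix "vvfe" already present; 5 new (f, f, e, e, v)
  "evffeev" → 7 new (e, v, f, f, e, e, v)
  "ffvfvfefv" → prefix "ffvfvf" already present; 3 new (e, f, v)
  "ff" → prefix "ff" already present; 0 new (none)
  "feefffefffe" → prefix "f" already present; 10 new (e, e, f, f, f, e, f, f, f, e)
  "fffvvveeve" → prefix "ff" already present; 8 new (f, v, v, v, e, e, v, e)
  "ffvffeeev" → prefix "ffvf" already present; 5 new (f, e, e, e, v)
  "evefefeevvf" → prefix "ev" already present; 9 new (e, f, e, f, e, e, v, v, f)
  "ffevf" → prefix "ffevf" already present; 0 new (none)
  "ffvffeeevfe" → prefix "ffvffeeev" already present; 2 new (f, e)
  "ffvffeeevev" → prefix "ffvffeeev" already present; 2 new (e, v)
  "vvfveefvvfv" → prefix "vvf" already present; 8 new (v, e, e, f, v, v, f, v)
  "ffevfeeeeev" → prefix "ffevfee" already present; 4 new (e, e, e, v)
  "vevvvvvff" → prefix "v" already present; 8 new (e, v, v, v, v, v, f, f)
  "ffvfvfevfvv" → prefix "ffvfvfe" already present; 4 new (v, f, v, v)
Total nodes = 8 + 4 + 7 + 0 + 6 + 5 + 7 + 3 + 0 + 10 + 8 + 5 + 9 + 0 + 2 + 2 + 8 + 4 + 8 + 4 = 100

100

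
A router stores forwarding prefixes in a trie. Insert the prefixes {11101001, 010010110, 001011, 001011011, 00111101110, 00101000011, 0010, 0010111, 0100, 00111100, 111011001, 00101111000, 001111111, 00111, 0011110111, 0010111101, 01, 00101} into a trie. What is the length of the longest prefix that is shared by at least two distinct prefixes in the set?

10

The deepest shared node is where two words last agree before diverging.
e.g. "0011110111" and "00111101110" share the prefix "0011110111" of length 10; no pair shares a longer one.
Longest shared-prefix length: 10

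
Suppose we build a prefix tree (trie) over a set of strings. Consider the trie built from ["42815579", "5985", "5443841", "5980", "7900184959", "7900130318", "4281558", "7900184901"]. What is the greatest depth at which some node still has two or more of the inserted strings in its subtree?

Look for the deepest trie node that still has at least two words in its subtree.
"7900184901" and "7900184959" agree on "79001849" (8 characters) before diverging; nothing deeper is shared.
Longest shared-prefix length: 8

8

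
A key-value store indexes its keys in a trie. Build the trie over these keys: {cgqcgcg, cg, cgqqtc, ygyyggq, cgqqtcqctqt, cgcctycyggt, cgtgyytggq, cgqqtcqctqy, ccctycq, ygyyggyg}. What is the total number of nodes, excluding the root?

Insert word by word; a character creates a node only if that edge doesn't already exist:
  "cgqcgcg" → 7 new (c, g, q, c, g, c, g)
  "cg" → prefix "cg" already present; 0 new (none)
  "cgqqtc" → prefix "cgq" already present; 3 new (q, t, c)
  "ygyyggq" → 7 new (y, g, y, y, g, g, q)
  "cgqqtcqctqt" → prefix "cgqqtc" already present; 5 new (q, c, t, q, t)
  "cgcctycyggt" → prefix "cg" already present; 9 new (c, c, t, y, c, y, g, g, t)
  "cgtgyytggq" → prefix "cg" already present; 8 new (t, g, y, y, t, g, g, q)
  "cgqqtcqctqy" → prefix "cgqqtcqctq" already present; 1 new (y)
  "ccctycq" → prefix "c" already present; 6 new (c, c, t, y, c, q)
  "ygyyggyg" → prefix "ygyygg" already present; 2 new (y, g)
Total nodes = 7 + 0 + 3 + 7 + 5 + 9 + 8 + 1 + 6 + 2 = 48

48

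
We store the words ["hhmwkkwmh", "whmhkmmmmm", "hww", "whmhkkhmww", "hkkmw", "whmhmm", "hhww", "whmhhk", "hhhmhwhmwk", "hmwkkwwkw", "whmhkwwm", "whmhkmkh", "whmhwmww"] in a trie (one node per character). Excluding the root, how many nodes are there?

61

Insert word by word; a character creates a node only if that edge doesn't already exist:
  "hhmwkkwmh" → 9 new (h, h, m, w, k, k, w, m, h)
  "whmhkmmmmm" → 10 new (w, h, m, h, k, m, m, m, m, m)
  "hww" → prefix "h" already present; 2 new (w, w)
  "whmhkkhmww" → prefix "whmhk" already present; 5 new (k, h, m, w, w)
  "hkkmw" → prefix "h" already present; 4 new (k, k, m, w)
  "whmhmm" → prefix "whmh" already present; 2 new (m, m)
  "hhww" → prefix "hh" already present; 2 new (w, w)
  "whmhhk" → prefix "whmh" already present; 2 new (h, k)
  "hhhmhwhmwk" → prefix "hh" already present; 8 new (h, m, h, w, h, m, w, k)
  "hmwkkwwkw" → prefix "h" already present; 8 new (m, w, k, k, w, w, k, w)
  "whmhkwwm" → prefix "whmhk" already present; 3 new (w, w, m)
  "whmhkmkh" → prefix "whmhkm" already present; 2 new (k, h)
  "whmhwmww" → prefix "whmh" already present; 4 new (w, m, w, w)
Total nodes = 9 + 10 + 2 + 5 + 4 + 2 + 2 + 2 + 8 + 8 + 3 + 2 + 4 = 61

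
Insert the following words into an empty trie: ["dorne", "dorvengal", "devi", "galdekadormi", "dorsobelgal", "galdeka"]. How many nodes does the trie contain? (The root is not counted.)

Count nodes per top-level branch (shared prefixes stored once):
  'd'-branch (devi, dorne, dorsobelgal, dorvengal): 22 nodes
  'g'-branch (galdeka, galdekadormi): 12 nodes
Sum: 34

34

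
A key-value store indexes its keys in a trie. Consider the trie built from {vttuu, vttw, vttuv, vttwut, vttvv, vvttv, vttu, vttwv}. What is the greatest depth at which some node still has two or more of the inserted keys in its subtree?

The deepest shared node is where two words last agree before diverging.
e.g. "vttu" and "vttuu" share the prefix "vttu" of length 4; no pair shares a longer one.
Longest shared-prefix length: 4

4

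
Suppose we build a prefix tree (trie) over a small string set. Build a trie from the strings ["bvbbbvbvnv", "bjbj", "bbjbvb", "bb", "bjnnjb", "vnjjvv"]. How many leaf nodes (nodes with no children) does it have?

5

Leaves are exactly the stored words that no other stored word extends.
Those words: "bbjbvb", "bjbj", "bjnnjb", "bvbbbvbvnv", "vnjjvv"
Leaf count: 5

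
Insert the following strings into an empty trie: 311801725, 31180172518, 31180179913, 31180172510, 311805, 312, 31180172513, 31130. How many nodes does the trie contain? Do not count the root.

21

For each word, the new-node count is its length minus the longest prefix already in the trie:
  "311801725" → 9 new (3, 1, 1, 8, 0, 1, 7, 2, 5)
  "31180172518" → prefix "311801725" already present; 2 new (1, 8)
  "31180179913" → prefix "3118017" already present; 4 new (9, 9, 1, 3)
  "31180172510" → prefix "3118017251" already present; 1 new (0)
  "311805" → prefix "31180" already present; 1 new (5)
  "312" → prefix "31" already present; 1 new (2)
  "31180172513" → prefix "3118017251" already present; 1 new (3)
  "31130" → prefix "311" already present; 2 new (3, 0)
Total nodes = 9 + 2 + 4 + 1 + 1 + 1 + 1 + 2 = 21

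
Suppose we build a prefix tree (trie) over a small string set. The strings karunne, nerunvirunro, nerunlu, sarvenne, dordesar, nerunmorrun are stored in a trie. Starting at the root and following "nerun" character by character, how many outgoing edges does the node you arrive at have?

The children of the "nerun" node are the distinct next characters among strings starting with "nerun".
Characters that immediately follow "nerun" among the stored strings: {l, m, v}.
That node has 3 child edges.

3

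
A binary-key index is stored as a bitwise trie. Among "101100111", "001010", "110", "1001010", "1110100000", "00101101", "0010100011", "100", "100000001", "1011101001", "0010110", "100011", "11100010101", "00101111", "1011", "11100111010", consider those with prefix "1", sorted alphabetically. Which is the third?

100011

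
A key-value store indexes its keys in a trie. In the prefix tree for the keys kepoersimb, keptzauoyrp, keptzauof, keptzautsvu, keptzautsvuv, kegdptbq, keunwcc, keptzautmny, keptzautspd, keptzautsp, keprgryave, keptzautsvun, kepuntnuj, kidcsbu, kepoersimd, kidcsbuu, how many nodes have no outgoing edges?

Leaves are exactly the stored words that no other stored word extends.
Those words: "kegdptbq", "kepoersimb", "kepoersimd", "keprgryave", "keptzauof", "keptzauoyrp", "keptzautmny", "keptzautspd", "keptzautsvun", "keptzautsvuv", "kepuntnuj", "keunwcc", "kidcsbuu"
Leaf count: 13

13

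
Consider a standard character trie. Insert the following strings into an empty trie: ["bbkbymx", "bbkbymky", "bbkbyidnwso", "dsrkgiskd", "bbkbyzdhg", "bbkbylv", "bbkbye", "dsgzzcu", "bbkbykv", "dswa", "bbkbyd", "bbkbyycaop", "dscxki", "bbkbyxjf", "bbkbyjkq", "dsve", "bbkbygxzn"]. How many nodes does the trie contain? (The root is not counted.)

62

Trace insertions, counting only characters that open a new branch:
  "bbkbymx" → 7 new (b, b, k, b, y, m, x)
  "bbkbymky" → prefix "bbkbym" already present; 2 new (k, y)
  "bbkbyidnwso" → prefix "bbkby" already present; 6 new (i, d, n, w, s, o)
  "dsrkgiskd" → 9 new (d, s, r, k, g, i, s, k, d)
  "bbkbyzdhg" → prefix "bbkby" already present; 4 new (z, d, h, g)
  "bbkbylv" → prefix "bbkby" already present; 2 new (l, v)
  "bbkbye" → prefix "bbkby" already present; 1 new (e)
  "dsgzzcu" → prefix "ds" already present; 5 new (g, z, z, c, u)
  "bbkbykv" → prefix "bbkby" already present; 2 new (k, v)
  "dswa" → prefix "ds" already present; 2 new (w, a)
  "bbkbyd" → prefix "bbkby" already present; 1 new (d)
  "bbkbyycaop" → prefix "bbkby" already present; 5 new (y, c, a, o, p)
  "dscxki" → prefix "ds" already present; 4 new (c, x, k, i)
  "bbkbyxjf" → prefix "bbkby" already present; 3 new (x, j, f)
  "bbkbyjkq" → prefix "bbkby" already present; 3 new (j, k, q)
  "dsve" → prefix "ds" already present; 2 new (v, e)
  "bbkbygxzn" → prefix "bbkby" already present; 4 new (g, x, z, n)
Total nodes = 7 + 2 + 6 + 9 + 4 + 2 + 1 + 5 + 2 + 2 + 1 + 5 + 4 + 3 + 3 + 2 + 4 = 62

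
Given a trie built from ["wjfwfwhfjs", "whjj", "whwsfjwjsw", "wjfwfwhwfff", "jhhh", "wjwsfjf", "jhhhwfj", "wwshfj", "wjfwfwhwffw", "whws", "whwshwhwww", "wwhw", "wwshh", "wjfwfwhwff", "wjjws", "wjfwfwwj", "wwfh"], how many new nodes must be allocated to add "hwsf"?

No existing word starts with "h", so every character of "hwsf" needs a new node.
4 − 0 = 4 new nodes.

4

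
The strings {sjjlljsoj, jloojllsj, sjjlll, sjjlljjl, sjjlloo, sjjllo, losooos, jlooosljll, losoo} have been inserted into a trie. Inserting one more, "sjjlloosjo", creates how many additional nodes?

3

"sjjlloo" is already a path in the trie; the remaining "sjo" must be added.
New nodes needed: |"sjjlloosjo"| − 7 = 10 − 7 = 3.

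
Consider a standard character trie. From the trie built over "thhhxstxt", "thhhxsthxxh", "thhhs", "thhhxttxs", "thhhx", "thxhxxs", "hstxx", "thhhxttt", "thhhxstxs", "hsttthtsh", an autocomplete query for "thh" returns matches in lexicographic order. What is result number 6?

thhhxttt

Words with prefix "thh", in lexicographic order: "thhhs", "thhhx", "thhhxsthxxh", "thhhxstxs", "thhhxstxt", "thhhxttt", "thhhxttxs"
Position 6: thhhxttt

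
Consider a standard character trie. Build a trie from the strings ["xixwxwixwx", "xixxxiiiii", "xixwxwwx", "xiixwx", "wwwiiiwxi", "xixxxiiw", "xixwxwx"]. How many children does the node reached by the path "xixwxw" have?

3

Follow the path "xixwxw" to its node, then look at its outgoing edges.
Characters that immediately follow "xixwxw" among the stored strings: {i, w, x}.
That node has 3 child edges.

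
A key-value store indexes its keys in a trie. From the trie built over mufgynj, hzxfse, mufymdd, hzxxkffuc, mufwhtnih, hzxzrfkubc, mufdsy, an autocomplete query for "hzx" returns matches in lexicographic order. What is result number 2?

hzxxkffuc

Words with prefix "hzx", in lexicographic order: "hzxfse", "hzxxkffuc", "hzxzrfkubc"
Position 2: hzxxkffuc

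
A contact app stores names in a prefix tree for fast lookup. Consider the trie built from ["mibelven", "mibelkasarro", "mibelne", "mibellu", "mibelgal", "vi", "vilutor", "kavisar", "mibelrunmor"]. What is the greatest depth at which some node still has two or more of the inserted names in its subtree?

5

The deepest shared node is where two words last agree before diverging.
e.g. "mibelgal" and "mibelkasarro" share the prefix "mibel" of length 5; no pair shares a longer one.
Longest shared-prefix length: 5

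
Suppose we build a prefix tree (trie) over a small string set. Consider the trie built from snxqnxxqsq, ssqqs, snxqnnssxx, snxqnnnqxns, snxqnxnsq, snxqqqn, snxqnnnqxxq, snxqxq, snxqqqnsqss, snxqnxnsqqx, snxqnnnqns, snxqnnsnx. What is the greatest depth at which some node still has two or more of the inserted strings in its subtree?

9

The deepest shared node is where two words last agree before diverging.
"snxqnnnqxns" and "snxqnnnqxxq" agree on "snxqnnnqx" (9 characters) before diverging; nothing deeper is shared.
Longest shared-prefix length: 9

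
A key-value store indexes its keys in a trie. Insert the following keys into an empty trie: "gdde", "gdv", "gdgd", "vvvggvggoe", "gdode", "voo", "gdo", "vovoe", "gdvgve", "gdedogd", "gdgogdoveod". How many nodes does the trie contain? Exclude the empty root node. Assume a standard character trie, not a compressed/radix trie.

41

Count nodes per top-level branch (shared prefixes stored once):
  'g'-branch (gdde, gdedogd, gdgd, gdgogdoveod, gdo, gdode, gdv, gdvgve): 26 nodes
  'v'-branch (voo, vovoe, vvvggvggoe): 15 nodes
Sum: 41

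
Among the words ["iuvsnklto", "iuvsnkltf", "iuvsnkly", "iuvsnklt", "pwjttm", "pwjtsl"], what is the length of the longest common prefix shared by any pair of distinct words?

8

Look for the deepest trie node that still has at least two words in its subtree.
"iuvsnklt" and "iuvsnkltf" agree on "iuvsnklt" (8 characters) before diverging; nothing deeper is shared.
Longest shared-prefix length: 8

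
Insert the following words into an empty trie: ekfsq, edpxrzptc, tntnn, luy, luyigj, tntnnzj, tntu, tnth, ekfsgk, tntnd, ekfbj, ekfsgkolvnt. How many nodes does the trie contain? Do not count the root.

38

Trace insertions, counting only characters that open a new branch:
  "ekfsq" → 5 new (e, k, f, s, q)
  "edpxrzptc" → prefix "e" already present; 8 new (d, p, x, r, z, p, t, c)
  "tntnn" → 5 new (t, n, t, n, n)
  "luy" → 3 new (l, u, y)
  "luyigj" → prefix "luy" already present; 3 new (i, g, j)
  "tntnnzj" → prefix "tntnn" already present; 2 new (z, j)
  "tntu" → prefix "tnt" already present; 1 new (u)
  "tnth" → prefix "tnt" already present; 1 new (h)
  "ekfsgk" → prefix "ekfs" already present; 2 new (g, k)
  "tntnd" → prefix "tntn" already present; 1 new (d)
  "ekfbj" → prefix "ekf" already present; 2 new (b, j)
  "ekfsgkolvnt" → prefix "ekfsgk" already present; 5 new (o, l, v, n, t)
Total nodes = 5 + 8 + 5 + 3 + 3 + 2 + 1 + 1 + 2 + 1 + 2 + 5 = 38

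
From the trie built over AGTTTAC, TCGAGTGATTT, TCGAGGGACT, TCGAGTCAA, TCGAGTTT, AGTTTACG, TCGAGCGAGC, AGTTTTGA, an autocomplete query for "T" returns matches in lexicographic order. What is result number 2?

Filter for "T…" and sort: "TCGAGCGAGC", "TCGAGGGACT", "TCGAGTCAA", "TCGAGTGATTT", "TCGAGTTT"
Position 2: TCGAGGGACT

TCGAGGGACT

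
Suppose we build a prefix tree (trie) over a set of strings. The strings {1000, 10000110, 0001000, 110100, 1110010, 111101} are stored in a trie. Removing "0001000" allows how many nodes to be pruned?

7

After clearing the end-marker at "0001000", prune upward until reaching a node still needed by another word.
No other word shares any prefix with "0001000", so all 7 of its nodes go.
Nodes removed: 7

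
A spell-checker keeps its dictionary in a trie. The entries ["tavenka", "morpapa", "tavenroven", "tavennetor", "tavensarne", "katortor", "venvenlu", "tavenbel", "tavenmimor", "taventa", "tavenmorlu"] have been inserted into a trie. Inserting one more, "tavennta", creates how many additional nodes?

Walking "tavennta" from the root, the first 6 characters ("tavenn") follow existing edges; "t" is the first miss.
Each of the 2 remaining characters creates one node.

2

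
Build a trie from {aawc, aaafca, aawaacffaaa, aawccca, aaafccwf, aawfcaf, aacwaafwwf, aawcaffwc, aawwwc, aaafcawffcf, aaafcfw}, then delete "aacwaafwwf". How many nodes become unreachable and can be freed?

After clearing the end-marker at "aacwaafwwf", prune upward until reaching a node still needed by another word.
The suffix "cwaafwwf" (8 nodes) is used only by "aacwaafwwf"; the node for "aa" still has the child "w", so pruning stops there.
Nodes removed: 8

8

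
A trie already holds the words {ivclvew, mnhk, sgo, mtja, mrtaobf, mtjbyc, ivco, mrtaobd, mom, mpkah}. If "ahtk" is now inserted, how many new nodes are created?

4

No existing word starts with "a", so every character of "ahtk" needs a new node.
4 − 0 = 4 new nodes.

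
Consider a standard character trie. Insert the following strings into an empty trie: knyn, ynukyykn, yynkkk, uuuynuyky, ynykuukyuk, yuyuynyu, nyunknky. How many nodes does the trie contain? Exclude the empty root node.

Count nodes per top-level branch (shared prefixes stored once):
  'k'-branch (knyn): 4 nodes
  'n'-branch (nyunknky): 8 nodes
  'u'-branch (uuuynuyky): 9 nodes
  'y'-branch (ynukyykn, ynykuukyuk, yuyuynyu, yynkkk): 28 nodes
Sum: 49

49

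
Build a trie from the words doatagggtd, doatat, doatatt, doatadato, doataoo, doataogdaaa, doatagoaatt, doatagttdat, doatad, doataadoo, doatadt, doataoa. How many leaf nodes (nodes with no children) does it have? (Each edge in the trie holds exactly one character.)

10

A leaf is a node with no children — equivalently, the end of a word that is not a proper prefix of any other stored word.
Those words: "doataadoo", "doatadato", "doatadt", "doatagggtd", "doatagoaatt", "doatagttdat", "doataoa", "doataogdaaa", "doataoo", "doatatt"
Leaf count: 10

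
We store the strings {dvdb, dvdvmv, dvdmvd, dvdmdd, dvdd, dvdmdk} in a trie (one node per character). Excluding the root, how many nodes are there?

Count nodes per top-level branch (shared prefixes stored once):
  'd'-branch (dvdb, dvdd, dvdmdd, dvdmdk, dvdmvd, dvdvmv): 14 nodes
Sum: 14

14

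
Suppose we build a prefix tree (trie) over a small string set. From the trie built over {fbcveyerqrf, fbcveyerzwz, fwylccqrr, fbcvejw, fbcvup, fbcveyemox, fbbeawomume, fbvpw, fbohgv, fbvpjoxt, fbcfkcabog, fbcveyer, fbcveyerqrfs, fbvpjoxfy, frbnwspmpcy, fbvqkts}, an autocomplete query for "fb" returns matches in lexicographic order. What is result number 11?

Filter for "fb…" and sort: "fbbeawomume", "fbcfkcabog", "fbcvejw", "fbcveyemox", "fbcveyer", "fbcveyerqrf", "fbcveyerqrfs", "fbcveyerzwz", "fbcvup", "fbohgv", "fbvpjoxfy", "fbvpjoxt", "fbvpw", "fbvqkts"
Position 11: fbvpjoxfy

fbvpjoxfy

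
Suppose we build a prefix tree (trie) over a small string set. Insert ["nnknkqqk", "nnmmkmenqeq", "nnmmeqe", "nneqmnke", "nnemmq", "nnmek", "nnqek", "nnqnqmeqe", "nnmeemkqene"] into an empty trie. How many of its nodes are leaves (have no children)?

Leaves are exactly the stored words that no other stored word extends.
Those words: "nnemmq", "nneqmnke", "nnknkqqk", "nnmeemkqene", "nnmek", "nnmmeqe", "nnmmkmenqeq", "nnqek", "nnqnqmeqe"
Leaf count: 9

9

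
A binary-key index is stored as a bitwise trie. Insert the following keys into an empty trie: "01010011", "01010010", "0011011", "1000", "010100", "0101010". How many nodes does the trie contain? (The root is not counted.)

Insert word by word; a character creates a node only if that edge doesn't already exist:
  "01010011" → 8 new (0, 1, 0, 1, 0, 0, 1, 1)
  "01010010" → prefix "0101001" already present; 1 new (0)
  "0011011" → prefix "0" already present; 6 new (0, 1, 1, 0, 1, 1)
  "1000" → 4 new (1, 0, 0, 0)
  "010100" → prefix "010100" already present; 0 new (none)
  "0101010" → prefix "01010" already present; 2 new (1, 0)
Total nodes = 8 + 1 + 6 + 4 + 0 + 2 = 21

21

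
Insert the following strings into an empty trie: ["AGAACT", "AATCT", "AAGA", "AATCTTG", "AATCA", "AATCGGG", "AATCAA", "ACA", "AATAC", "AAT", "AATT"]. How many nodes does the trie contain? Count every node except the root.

24

Trace insertions, counting only characters that open a new branch:
  "AGAACT" → 6 new (A, G, A, A, C, T)
  "AATCT" → prefix "A" already present; 4 new (A, T, C, T)
  "AAGA" → prefix "AA" already present; 2 new (G, A)
  "AATCTTG" → prefix "AATCT" already present; 2 new (T, G)
  "AATCA" → prefix "AATC" already present; 1 new (A)
  "AATCGGG" → prefix "AATC" already present; 3 new (G, G, G)
  "AATCAA" → prefix "AATCA" already present; 1 new (A)
  "ACA" → prefix "A" already present; 2 new (C, A)
  "AATAC" → prefix "AAT" already present; 2 new (A, C)
  "AAT" → prefix "AAT" already present; 0 new (none)
  "AATT" → prefix "AAT" already present; 1 new (T)
Total nodes = 6 + 4 + 2 + 2 + 1 + 3 + 1 + 2 + 2 + 0 + 1 = 24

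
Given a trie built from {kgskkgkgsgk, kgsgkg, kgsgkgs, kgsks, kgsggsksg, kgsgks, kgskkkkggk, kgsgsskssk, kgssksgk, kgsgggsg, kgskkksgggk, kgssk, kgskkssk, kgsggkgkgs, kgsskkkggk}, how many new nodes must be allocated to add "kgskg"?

"kgsk" is already a path in the trie; the remaining "g" must be added.
So 5 − 4 = 1 new nodes.

1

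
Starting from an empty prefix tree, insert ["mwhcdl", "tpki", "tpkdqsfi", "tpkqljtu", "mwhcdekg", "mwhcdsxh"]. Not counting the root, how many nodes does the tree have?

26

For each word, the new-node count is its length minus the longest prefix already in the trie:
  "mwhcdl" → 6 new (m, w, h, c, d, l)
  "tpki" → 4 new (t, p, k, i)
  "tpkdqsfi" → prefix "tpk" already present; 5 new (d, q, s, f, i)
  "tpkqljtu" → prefix "tpk" already present; 5 new (q, l, j, t, u)
  "mwhcdekg" → prefix "mwhcd" already present; 3 new (e, k, g)
  "mwhcdsxh" → prefix "mwhcd" already present; 3 new (s, x, h)
Total nodes = 6 + 4 + 5 + 5 + 3 + 3 = 26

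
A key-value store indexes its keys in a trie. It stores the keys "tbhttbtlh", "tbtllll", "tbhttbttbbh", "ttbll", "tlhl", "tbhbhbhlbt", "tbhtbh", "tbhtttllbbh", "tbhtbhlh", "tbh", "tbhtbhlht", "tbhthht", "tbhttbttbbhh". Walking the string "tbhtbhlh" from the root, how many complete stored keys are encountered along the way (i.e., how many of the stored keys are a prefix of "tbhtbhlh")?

3

Walk "tbhtbhlh" from the root; an end-of-word marker is hit whenever a stored word is a prefix of "tbhtbhlh".
Prefixes of the query that are stored words: "tbh", "tbhtbh", "tbhtbhlh"
Count: 3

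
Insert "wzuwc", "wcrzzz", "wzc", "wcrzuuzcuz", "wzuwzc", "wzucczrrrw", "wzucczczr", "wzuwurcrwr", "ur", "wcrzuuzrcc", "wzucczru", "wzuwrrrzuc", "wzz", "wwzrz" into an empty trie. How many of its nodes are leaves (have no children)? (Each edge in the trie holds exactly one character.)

14

Leaves are exactly the stored words that no other stored word extends.
Those words: "ur", "wcrzuuzcuz", "wcrzuuzrcc", "wcrzzz", "wwzrz", "wzc", "wzucczczr", "wzucczrrrw", "wzucczru", "wzuwc", "wzuwrrrzuc", "wzuwurcrwr", "wzuwzc", "wzz"
Leaf count: 14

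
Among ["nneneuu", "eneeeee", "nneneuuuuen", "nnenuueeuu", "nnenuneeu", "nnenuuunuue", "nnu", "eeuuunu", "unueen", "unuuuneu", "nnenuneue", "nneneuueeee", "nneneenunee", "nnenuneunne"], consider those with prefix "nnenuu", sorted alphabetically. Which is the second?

DFS of the "nnenuu" subtree visits, in order: "nnenuueeuu", "nnenuuunuue"
The 2nd is nnenuuunuue.

nnenuuunuue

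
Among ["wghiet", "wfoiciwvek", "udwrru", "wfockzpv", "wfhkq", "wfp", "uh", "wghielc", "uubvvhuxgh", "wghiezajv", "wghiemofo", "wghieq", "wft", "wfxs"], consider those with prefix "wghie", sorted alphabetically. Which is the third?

wghieq

Filter for "wghie…" and sort: "wghielc", "wghiemofo", "wghieq", "wghiet", "wghiezajv"
Position 3: wghieq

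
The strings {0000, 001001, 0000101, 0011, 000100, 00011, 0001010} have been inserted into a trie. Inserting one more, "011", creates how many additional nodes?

"0" is already a path in the trie; the remaining "11" must be added.
So 3 − 1 = 2 new nodes.

2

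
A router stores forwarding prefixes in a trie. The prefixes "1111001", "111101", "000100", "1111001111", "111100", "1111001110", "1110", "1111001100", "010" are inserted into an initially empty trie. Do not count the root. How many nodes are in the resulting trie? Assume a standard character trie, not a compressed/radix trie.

23

Trie structure (* marks end of a word):
(root)
├─ 0
│  ├─ 0
│  │  └─ 0
│  │     └─ 1
│  │        └─ 0
│  │           └─ 0 *
│  └─ 1
│     └─ 0 *
└─ 1
   └─ 1
      └─ 1
         ├─ 0 *
         └─ 1
            └─ 0
               ├─ 0 *
               │  └─ 1 *
               │     └─ 1
               │        ├─ 0
               │        │  └─ 0 *
               │        └─ 1
               │           ├─ 0 *
               │           └─ 1 *
               └─ 1 *
Counting every labelled node above: 23.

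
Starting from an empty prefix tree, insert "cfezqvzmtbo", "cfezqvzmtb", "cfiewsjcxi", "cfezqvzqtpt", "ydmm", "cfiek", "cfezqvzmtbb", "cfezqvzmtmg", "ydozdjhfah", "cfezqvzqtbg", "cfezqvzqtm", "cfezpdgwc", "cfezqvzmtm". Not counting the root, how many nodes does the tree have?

Trace insertions, counting only characters that open a new branch:
  "cfezqvzmtbo" → 11 new (c, f, e, z, q, v, z, m, t, b, o)
  "cfezqvzmtb" → prefix "cfezqvzmtb" already present; 0 new (none)
  "cfiewsjcxi" → prefix "cf" already present; 8 new (i, e, w, s, j, c, x, i)
  "cfezqvzqtpt" → prefix "cfezqvz" already present; 4 new (q, t, p, t)
  "ydmm" → 4 new (y, d, m, m)
  "cfiek" → prefix "cfie" already present; 1 new (k)
  "cfezqvzmtbb" → prefix "cfezqvzmtb" already present; 1 new (b)
  "cfezqvzmtmg" → prefix "cfezqvzmt" already present; 2 new (m, g)
  "ydozdjhfah" → prefix "yd" already present; 8 new (o, z, d, j, h, f, a, h)
  "cfezqvzqtbg" → prefix "cfezqvzqt" already present; 2 new (b, g)
  "cfezqvzqtm" → prefix "cfezqvzqt" already present; 1 new (m)
  "cfezpdgwc" → prefix "cfez" already present; 5 new (p, d, g, w, c)
  "cfezqvzmtm" → prefix "cfezqvzmtm" already present; 0 new (none)
Total nodes = 11 + 0 + 8 + 4 + 4 + 1 + 1 + 2 + 8 + 2 + 1 + 5 + 0 = 47

47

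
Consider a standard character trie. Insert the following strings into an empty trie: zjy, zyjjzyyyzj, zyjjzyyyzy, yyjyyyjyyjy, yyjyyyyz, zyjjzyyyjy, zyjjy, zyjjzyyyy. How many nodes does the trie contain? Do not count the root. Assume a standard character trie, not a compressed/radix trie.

30

Count nodes per top-level branch (shared prefixes stored once):
  'y'-branch (yyjyyyjyyjy, yyjyyyyz): 13 nodes
  'z'-branch (zjy, zyjjy, zyjjzyyyjy, zyjjzyyyy, zyjjzyyyzj, zyjjzyyyzy): 17 nodes
Sum: 30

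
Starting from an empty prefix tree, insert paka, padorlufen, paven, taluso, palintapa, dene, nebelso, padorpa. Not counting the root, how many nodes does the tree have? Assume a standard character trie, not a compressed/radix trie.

41

Trace insertions, counting only characters that open a new branch:
  "paka" → 4 new (p, a, k, a)
  "padorlufen" → prefix "pa" already present; 8 new (d, o, r, l, u, f, e, n)
  "paven" → prefix "pa" already present; 3 new (v, e, n)
  "taluso" → 6 new (t, a, l, u, s, o)
  "palintapa" → prefix "pa" already present; 7 new (l, i, n, t, a, p, a)
  "dene" → 4 new (d, e, n, e)
  "nebelso" → 7 new (n, e, b, e, l, s, o)
  "padorpa" → prefix "pador" already present; 2 new (p, a)
Total nodes = 4 + 8 + 3 + 6 + 7 + 4 + 7 + 2 = 41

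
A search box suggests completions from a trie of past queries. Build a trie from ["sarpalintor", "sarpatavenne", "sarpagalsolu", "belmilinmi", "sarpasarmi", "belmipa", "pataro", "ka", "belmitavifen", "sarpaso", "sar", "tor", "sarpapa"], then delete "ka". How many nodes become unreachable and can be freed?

After clearing the end-marker at "ka", prune upward until reaching a node still needed by another word.
No other word shares any prefix with "ka", so all 2 of its nodes go.
Nodes removed: 2

2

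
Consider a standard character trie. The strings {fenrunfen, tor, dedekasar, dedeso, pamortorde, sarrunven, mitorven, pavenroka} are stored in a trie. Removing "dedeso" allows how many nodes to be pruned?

Walk "dedeso" from the leaf back toward the root, removing each node that no remaining word uses.
The suffix "so" (2 nodes) is used only by "dedeso"; the node for "dede" still has the child "k", so pruning stops there.
Nodes removed: 2

2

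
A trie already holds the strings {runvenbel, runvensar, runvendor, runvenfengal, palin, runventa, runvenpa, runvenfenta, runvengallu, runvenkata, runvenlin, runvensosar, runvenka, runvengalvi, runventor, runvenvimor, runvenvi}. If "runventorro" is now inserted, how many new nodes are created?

2

"runventor" is already a path in the trie; the remaining "ro" must be added.
So 11 − 9 = 2 new nodes.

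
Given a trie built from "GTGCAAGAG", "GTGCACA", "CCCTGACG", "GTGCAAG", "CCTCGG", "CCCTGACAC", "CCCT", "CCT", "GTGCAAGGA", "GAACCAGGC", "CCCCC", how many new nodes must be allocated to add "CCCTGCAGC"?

Walking "CCCTGCAGC" from the root, the first 5 characters ("CCCTG") follow existing edges; "C" is the first miss.
So 9 − 5 = 4 new nodes.

4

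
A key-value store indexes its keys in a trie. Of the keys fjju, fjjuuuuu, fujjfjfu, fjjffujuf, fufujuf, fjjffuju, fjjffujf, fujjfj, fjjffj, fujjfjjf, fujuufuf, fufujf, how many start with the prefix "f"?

Traverse to the node for "f", then collect every word in that subtree.
Words under "f": fjjffj, fjjffujf, fjjffuju, fjjffujuf, fjju, fjjuuuuu, fufujf, fufujuf, fujjfj, fujjfjfu, fujjfjjf, fujuufuf
Count: 12

12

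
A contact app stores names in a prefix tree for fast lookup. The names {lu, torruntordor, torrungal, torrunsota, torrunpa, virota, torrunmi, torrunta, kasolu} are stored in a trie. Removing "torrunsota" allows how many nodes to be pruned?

Walk "torrunsota" from the leaf back toward the root, removing each node that no remaining word uses.
The suffix "sota" (4 nodes) is used only by "torrunsota"; the node for "torrun" still has the child "t", so pruning stops there.
Nodes removed: 4

4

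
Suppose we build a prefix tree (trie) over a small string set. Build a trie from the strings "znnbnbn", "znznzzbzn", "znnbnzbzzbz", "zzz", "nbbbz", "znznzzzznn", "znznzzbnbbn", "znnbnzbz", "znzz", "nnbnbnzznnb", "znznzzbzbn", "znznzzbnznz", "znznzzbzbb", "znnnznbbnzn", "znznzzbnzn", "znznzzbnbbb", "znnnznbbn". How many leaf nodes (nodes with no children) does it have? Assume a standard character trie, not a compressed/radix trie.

A leaf is a node with no children — equivalently, the end of a word that is not a proper prefix of any other stored word.
Those words: "nbbbz", "nnbnbnzznnb", "znnbnbn", "znnbnzbzzbz", "znnnznbbnzn", "znznzzbnbbb", "znznzzbnbbn", "znznzzbnznz", "znznzzbzbb", "znznzzbzbn", "znznzzbzn", "znznzzzznn", "znzz", "zzz"
Leaf count: 14

14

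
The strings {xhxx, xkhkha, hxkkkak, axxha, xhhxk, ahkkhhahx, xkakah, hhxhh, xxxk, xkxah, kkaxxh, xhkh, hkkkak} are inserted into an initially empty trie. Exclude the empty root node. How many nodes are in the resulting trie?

For each word, the new-node count is its length minus the longest prefix already in the trie:
  "xhxx" → 4 new (x, h, x, x)
  "xkhkha" → prefix "x" already present; 5 new (k, h, k, h, a)
  "hxkkkak" → 7 new (h, x, k, k, k, a, k)
  "axxha" → 5 new (a, x, x, h, a)
  "xhhxk" → prefix "xh" already present; 3 new (h, x, k)
  "ahkkhhahx" → prefix "a" already present; 8 new (h, k, k, h, h, a, h, x)
  "xkakah" → prefix "xk" already present; 4 new (a, k, a, h)
  "hhxhh" → prefix "h" already present; 4 new (h, x, h, h)
  "xxxk" → prefix "x" already present; 3 new (x, x, k)
  "xkxah" → prefix "xk" already present; 3 new (x, a, h)
  "kkaxxh" → 6 new (k, k, a, x, x, h)
  "xhkh" → prefix "xh" already present; 2 new (k, h)
  "hkkkak" → prefix "h" already present; 5 new (k, k, k, a, k)
Total nodes = 4 + 5 + 7 + 5 + 3 + 8 + 4 + 4 + 3 + 3 + 6 + 2 + 5 = 59

59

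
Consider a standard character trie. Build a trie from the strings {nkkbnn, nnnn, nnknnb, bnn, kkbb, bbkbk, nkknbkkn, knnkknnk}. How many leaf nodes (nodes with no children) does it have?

A leaf is a node with no children — equivalently, the end of a word that is not a proper prefix of any other stored word.
Those words: "bbkbk", "bnn", "kkbb", "knnkknnk", "nkkbnn", "nkknbkkn", "nnknnb", "nnnn"
Leaf count: 8

8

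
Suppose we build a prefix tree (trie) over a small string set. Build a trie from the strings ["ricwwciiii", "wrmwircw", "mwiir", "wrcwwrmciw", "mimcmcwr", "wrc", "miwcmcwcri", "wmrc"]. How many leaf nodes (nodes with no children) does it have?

7

A leaf is a node with no children — equivalently, the end of a word that is not a proper prefix of any other stored word.
Those words: "mimcmcwr", "miwcmcwcri", "mwiir", "ricwwciiii", "wmrc", "wrcwwrmciw", "wrmwircw"
Leaf count: 7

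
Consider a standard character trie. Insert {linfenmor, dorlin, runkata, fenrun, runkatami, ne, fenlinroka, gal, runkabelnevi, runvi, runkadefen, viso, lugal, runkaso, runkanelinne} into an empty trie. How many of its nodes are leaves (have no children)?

14

Leaves are exactly the stored words that no other stored word extends.
Those words: "dorlin", "fenlinroka", "fenrun", "gal", "linfenmor", "lugal", "ne", "runkabelnevi", "runkadefen", "runkanelinne", "runkaso", "runkatami", "runvi", "viso"
Leaf count: 14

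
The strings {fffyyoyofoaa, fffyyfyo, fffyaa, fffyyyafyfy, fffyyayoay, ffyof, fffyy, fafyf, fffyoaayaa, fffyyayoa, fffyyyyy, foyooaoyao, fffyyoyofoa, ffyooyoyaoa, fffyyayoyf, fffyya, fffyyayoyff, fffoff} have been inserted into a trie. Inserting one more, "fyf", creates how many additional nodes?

"f" is already a path in the trie; the remaining "yf" must be added.
New nodes needed: |"fyf"| − 1 = 3 − 1 = 2.

2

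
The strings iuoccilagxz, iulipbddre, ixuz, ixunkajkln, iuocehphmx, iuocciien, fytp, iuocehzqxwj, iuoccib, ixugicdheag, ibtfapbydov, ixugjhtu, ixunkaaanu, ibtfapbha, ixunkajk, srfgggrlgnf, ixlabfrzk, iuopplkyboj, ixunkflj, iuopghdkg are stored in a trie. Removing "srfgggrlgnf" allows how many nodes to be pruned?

A node on "srfgggrlgnf"'s path can go only if nothing else ends at it or branches off below it.
No other word shares any prefix with "srfgggrlgnf", so all 11 of its nodes go.
Nodes removed: 11

11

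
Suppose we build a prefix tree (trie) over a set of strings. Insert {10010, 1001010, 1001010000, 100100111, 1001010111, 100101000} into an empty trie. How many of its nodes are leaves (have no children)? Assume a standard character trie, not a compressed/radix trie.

3

A leaf is a node with no children — equivalently, the end of a word that is not a proper prefix of any other stored word.
Those words: "100100111", "1001010000", "1001010111"
Leaf count: 3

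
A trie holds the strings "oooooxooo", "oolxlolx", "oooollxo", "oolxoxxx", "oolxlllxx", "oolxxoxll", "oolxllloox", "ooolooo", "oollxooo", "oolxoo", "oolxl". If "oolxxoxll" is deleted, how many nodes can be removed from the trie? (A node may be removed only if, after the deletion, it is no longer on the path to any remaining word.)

5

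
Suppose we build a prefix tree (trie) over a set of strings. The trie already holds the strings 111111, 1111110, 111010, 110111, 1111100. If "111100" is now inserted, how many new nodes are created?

2

The longest prefix of "111100" already in the trie is "1111" (length 4).
So 6 − 4 = 2 new nodes.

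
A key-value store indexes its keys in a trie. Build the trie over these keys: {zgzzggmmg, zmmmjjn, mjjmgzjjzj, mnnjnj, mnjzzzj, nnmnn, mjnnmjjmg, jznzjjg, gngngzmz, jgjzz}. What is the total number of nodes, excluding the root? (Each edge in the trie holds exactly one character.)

Insert word by word; a character creates a node only if that edge doesn't already exist:
  "zgzzggmmg" → 9 new (z, g, z, z, g, g, m, m, g)
  "zmmmjjn" → prefix "z" already present; 6 new (m, m, m, j, j, n)
  "mjjmgzjjzj" → 10 new (m, j, j, m, g, z, j, j, z, j)
  "mnnjnj" → prefix "m" already present; 5 new (n, n, j, n, j)
  "mnjzzzj" → prefix "mn" already present; 5 new (j, z, z, z, j)
  "nnmnn" → 5 new (n, n, m, n, n)
  "mjnnmjjmg" → prefix "mj" already present; 7 new (n, n, m, j, j, m, g)
  "jznzjjg" → 7 new (j, z, n, z, j, j, g)
  "gngngzmz" → 8 new (g, n, g, n, g, z, m, z)
  "jgjzz" → prefix "j" already present; 4 new (g, j, z, z)
Total nodes = 9 + 6 + 10 + 5 + 5 + 5 + 7 + 7 + 8 + 4 = 66

66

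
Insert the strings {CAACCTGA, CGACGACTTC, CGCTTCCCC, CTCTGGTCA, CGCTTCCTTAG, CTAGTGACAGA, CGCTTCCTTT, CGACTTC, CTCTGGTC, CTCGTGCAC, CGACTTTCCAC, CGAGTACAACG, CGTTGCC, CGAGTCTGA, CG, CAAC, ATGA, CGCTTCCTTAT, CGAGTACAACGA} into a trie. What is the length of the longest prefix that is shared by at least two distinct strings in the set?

Look for the deepest trie node that still has at least two words in its subtree.
"CGAGTACAACG" and "CGAGTACAACGA" agree on "CGAGTACAACG" (11 characters) before diverging; nothing deeper is shared.
Longest shared-prefix length: 11

11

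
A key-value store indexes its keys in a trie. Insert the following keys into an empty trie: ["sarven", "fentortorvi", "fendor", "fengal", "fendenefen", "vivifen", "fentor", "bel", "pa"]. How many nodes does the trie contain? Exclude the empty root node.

41

For each word, the new-node count is its length minus the longest prefix already in the trie:
  "sarven" → 6 new (s, a, r, v, e, n)
  "fentortorvi" → 11 new (f, e, n, t, o, r, t, o, r, v, i)
  "fendor" → prefix "fen" already present; 3 new (d, o, r)
  "fengal" → prefix "fen" already present; 3 new (g, a, l)
  "fendenefen" → prefix "fend" already present; 6 new (e, n, e, f, e, n)
  "vivifen" → 7 new (v, i, v, i, f, e, n)
  "fentor" → prefix "fentor" already present; 0 new (none)
  "bel" → 3 new (b, e, l)
  "pa" → 2 new (p, a)
Total nodes = 6 + 11 + 3 + 3 + 6 + 7 + 0 + 3 + 2 = 41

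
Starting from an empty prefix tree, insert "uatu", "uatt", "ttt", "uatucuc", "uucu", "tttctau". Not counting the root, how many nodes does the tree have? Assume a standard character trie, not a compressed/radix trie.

18

Trie structure (* marks end of a word):
(root)
├─ t
│  └─ t
│     └─ t *
│        └─ c
│           └─ t
│              └─ a
│                 └─ u *
└─ u
   ├─ a
   │  └─ t
   │     ├─ t *
   │     └─ u *
   │        └─ c
   │           └─ u
   │              └─ c *
   └─ u
      └─ c
         └─ u *
Counting every labelled node above: 18.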